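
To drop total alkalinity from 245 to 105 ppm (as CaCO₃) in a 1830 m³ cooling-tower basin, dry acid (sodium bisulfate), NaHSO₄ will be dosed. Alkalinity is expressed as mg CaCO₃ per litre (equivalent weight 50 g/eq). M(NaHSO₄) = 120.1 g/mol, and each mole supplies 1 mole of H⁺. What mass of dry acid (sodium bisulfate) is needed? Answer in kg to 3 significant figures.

Volume: 1830 m³ = 1,830,000 L.
Alkalinity to neutralize: (245 − 105) = 140 mg/L as CaCO₃ × 1,830,000 L = 256,200 g as CaCO₃.
Equivalents of H⁺ required: 256,200 ÷ 50 g/eq = 5124 eq = 5124 mol NaHSO₄.
Mass of NaHSO₄: 5124 × 120.1 = 615,400 g.

615 kg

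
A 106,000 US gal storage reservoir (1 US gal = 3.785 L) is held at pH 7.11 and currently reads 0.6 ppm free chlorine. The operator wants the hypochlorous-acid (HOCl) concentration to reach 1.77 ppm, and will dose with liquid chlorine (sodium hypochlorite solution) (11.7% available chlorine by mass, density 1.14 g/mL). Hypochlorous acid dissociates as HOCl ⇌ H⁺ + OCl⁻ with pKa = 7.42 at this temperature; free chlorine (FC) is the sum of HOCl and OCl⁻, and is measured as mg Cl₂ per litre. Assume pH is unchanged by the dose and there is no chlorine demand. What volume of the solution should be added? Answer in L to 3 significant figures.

Volume: 106,000 US gal × 3.785 L/gal = 401,210 L.
[OCl⁻]/[HOCl] = 10^(pH − pKa) = 10^(7.11 − 7.42) = 0.4898; fraction as HOCl = 1/(1 + 0.4898) = 0.6712.
Free chlorine required for 1.77 ppm HOCl: 1.77 / 0.6712 = 2.637 ppm.
FC to add: 2.637 − 0.6 = 2.037 mg/L as Cl₂.
Cl₂ equivalent: 2.037 mg/L × 401,210 L = 817.2 g.
Product at 11.7% available Cl: 817.2 / 0.117 = 6985 g.
Volume: 6985 g ÷ 1.14 g/mL = 6127 mL.

6.13 L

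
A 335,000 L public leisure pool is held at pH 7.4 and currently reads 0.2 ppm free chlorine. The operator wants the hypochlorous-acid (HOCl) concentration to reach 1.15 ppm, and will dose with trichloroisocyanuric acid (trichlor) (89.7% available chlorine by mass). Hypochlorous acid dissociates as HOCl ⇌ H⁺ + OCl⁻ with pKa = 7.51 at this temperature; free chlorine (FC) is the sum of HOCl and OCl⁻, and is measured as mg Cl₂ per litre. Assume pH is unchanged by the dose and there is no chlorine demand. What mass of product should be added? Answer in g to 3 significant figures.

[OCl⁻]/[HOCl] = 10^(pH − pKa) = 10^(7.4 − 7.51) = 0.7762; fraction as HOCl = 1/(1 + 0.7762) = 0.563.
Free chlorine required for 1.15 ppm HOCl: 1.15 / 0.563 = 2.043 ppm.
FC to add: 2.043 − 0.2 = 1.843 mg/L as Cl₂.
Cl₂ equivalent: 1.843 mg/L × 335,000 L = 617.3 g.
Product at 89.7% available Cl: 617.3 / 0.897 = 688.2 g.

688 g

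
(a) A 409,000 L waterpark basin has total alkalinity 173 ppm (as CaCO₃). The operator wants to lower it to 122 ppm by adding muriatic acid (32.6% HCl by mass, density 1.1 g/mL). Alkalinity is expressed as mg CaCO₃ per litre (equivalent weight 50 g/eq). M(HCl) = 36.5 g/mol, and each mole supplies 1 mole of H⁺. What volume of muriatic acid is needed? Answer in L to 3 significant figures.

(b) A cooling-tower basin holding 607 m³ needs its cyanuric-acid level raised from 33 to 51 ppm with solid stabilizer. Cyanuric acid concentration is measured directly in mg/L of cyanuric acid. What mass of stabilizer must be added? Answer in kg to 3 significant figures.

(a) 42.5 L; (b) 10.9 kg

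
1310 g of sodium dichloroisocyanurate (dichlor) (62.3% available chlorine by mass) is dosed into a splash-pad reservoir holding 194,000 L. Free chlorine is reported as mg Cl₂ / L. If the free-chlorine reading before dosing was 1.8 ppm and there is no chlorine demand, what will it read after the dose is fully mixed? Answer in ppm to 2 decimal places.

6.01 ppm

Available chlorine delivered: 1310 g × 0.623 = 816.1 g as Cl₂.
Concentration rise: 816.1 g / 194,000 L = 4.207 mg/L = 4.21 ppm.
Final FC: 1.8 + 4.21 = 6.01 ppm.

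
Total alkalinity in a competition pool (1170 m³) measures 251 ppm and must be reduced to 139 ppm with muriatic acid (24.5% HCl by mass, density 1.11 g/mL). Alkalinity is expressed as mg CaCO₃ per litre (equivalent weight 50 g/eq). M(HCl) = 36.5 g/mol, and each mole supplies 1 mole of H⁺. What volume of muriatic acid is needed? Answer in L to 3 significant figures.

Volume: 1170 m³ = 1,170,000 L.
Alkalinity to neutralize: (251 − 139) = 112 mg/L as CaCO₃ × 1,170,000 L = 131,000 g as CaCO₃.
Equivalents of H⁺ required: 131,000 ÷ 50 g/eq = 2621 eq = 2621 mol HCl.
Mass of HCl: 2621 × 36.5 = 95,660 g.
Mass of 24.5% solution: 95,660 / 0.245 = 390,400 g.
Volume: 390,400 g ÷ 1.11 g/mL = 351,800 mL.

352 L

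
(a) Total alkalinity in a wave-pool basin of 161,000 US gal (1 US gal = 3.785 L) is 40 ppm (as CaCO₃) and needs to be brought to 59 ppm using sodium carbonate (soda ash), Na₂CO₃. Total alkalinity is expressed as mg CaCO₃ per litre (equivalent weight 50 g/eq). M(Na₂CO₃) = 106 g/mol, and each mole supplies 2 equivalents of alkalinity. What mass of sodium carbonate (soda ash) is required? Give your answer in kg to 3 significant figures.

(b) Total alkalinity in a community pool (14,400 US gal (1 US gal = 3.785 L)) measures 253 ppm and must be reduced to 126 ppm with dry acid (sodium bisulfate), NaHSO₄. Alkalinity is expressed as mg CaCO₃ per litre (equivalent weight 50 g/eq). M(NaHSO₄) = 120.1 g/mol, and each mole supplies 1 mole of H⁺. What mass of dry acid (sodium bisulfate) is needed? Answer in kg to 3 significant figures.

(a) Volume: 161,000 US gal × 3.785 L/gal = 609,385 L.
(a) Alkalinity to add: (59 − 40) = 19 mg/L as CaCO₃ × 609,385 L = 11,580 g as CaCO₃.
(a) Equivalents: 11,580 g ÷ 50 g/eq = 231.6 eq.
(a) Each mole of Na₂CO₃ supplies 2 eq, so 231.6 / 2 = 115.8 mol.
(a) Mass: 115.8 mol × 106 g/mol = 12,270 g.

(b) Volume: 14,400 US gal × 3.785 L/gal = 54,504 L.
(b) Alkalinity to neutralize: (253 − 126) = 127 mg/L as CaCO₃ × 54,504 L = 6922 g as CaCO₃.
(b) Equivalents of H⁺ required: 6922 ÷ 50 g/eq = 138.4 eq = 138.4 mol NaHSO₄.
(b) Mass of NaHSO₄: 138.4 × 120.1 = 16,630 g.

(a) 12.3 kg; (b) 16.6 kg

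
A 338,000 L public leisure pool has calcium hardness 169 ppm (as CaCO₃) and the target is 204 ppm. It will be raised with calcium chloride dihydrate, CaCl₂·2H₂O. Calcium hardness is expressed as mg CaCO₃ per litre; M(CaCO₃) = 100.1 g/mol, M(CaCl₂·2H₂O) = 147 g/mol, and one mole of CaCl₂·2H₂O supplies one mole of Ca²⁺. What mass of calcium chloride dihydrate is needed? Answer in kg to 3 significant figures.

17.4 kg

Hardness to add: (204 − 169) = 35 mg/L as CaCO₃ × 338,000 L = 11,830 g as CaCO₃.
Moles of Ca²⁺ (1 mol Ca²⁺ ≡ 1 mol CaCO₃): 11,830 / 100.1 g/mol = 118.2 mol.
Mass of CaCl₂·2H₂O: 118.2 × 147 = 17,370 g.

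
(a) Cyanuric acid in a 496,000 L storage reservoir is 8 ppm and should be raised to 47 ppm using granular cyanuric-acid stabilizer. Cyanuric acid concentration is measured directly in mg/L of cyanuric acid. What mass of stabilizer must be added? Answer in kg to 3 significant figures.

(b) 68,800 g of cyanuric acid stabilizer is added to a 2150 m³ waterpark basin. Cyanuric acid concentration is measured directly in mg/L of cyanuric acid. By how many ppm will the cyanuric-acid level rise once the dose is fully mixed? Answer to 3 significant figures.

(a) 19.3 kg; (b) 32.0 ppm

(a) CYA to add: (47 − 8) = 39 mg/L × 496,000 L = 19,340 g cyanuric acid.

(b) Volume: 2150 m³ = 2,150,000 L.
(b) Rise: 68,800 g / 2,150,000 L × 1000 = 32 mg/L.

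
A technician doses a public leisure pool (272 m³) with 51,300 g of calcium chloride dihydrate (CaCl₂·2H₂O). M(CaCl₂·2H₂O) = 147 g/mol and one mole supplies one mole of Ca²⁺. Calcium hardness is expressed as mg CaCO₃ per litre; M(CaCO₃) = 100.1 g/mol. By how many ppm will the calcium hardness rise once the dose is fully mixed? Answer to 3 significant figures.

Volume: 272 m³ = 272,000 L.
Moles of Ca²⁺: 51,300 g ÷ 147 g/mol = 349 mol.
As CaCO₃: 349 mol × 100.1 g/mol = 34,930 g.
Rise: 34,930 g / 272,000 L × 1000 = 128.4 mg/L.

128 ppm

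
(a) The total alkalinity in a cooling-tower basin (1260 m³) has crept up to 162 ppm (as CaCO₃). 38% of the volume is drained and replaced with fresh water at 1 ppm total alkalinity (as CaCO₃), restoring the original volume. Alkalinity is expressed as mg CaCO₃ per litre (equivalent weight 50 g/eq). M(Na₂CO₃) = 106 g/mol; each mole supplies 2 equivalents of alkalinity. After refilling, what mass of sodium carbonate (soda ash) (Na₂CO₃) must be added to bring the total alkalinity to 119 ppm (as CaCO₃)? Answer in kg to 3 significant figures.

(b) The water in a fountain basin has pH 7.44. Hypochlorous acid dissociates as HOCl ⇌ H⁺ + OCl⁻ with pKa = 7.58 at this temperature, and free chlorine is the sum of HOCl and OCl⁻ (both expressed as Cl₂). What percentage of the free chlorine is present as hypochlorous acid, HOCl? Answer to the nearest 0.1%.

(a) Volume: 1260 m³ = 1,260,000 L.
(a) After draining 38% and refilling: 162 × 0.62 + 1 × 0.38 = 100.82 ppm.
(a) Deficit to target: 119 − 100.82 = 18.18 mg/L.
(a) As CaCO₃: 18.18 mg/L × 1,260,000 L = 22,910 g; ÷ 50 g/eq ÷ 2 = 229.1 mol Na₂CO₃.
(a) Mass: 229.1 × 106 = 24,280 g.

(b) [OCl⁻]/[HOCl] = 10^(pH − pKa) = 10^(7.44 − 7.58) = 10^-0.14 = 0.7244.
(b) Fraction as HOCl = 1 / (1 + 0.7244) = 0.5799.

(a) 24.3 kg; (b) 58.0%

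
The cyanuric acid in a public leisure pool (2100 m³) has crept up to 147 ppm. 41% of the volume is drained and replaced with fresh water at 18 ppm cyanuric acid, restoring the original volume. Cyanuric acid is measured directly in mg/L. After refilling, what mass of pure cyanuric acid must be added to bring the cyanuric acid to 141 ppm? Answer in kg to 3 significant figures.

Volume: 2100 m³ = 2,100,000 L.
After draining 41% and refilling: 147 × 0.59 + 18 × 0.41 = 94.11 ppm.
Deficit to target: 141 − 94.11 = 46.89 mg/L.
Mass: 46.89 mg/L × 2,100,000 L = 98,470 g cyanuric acid.

98.5 kg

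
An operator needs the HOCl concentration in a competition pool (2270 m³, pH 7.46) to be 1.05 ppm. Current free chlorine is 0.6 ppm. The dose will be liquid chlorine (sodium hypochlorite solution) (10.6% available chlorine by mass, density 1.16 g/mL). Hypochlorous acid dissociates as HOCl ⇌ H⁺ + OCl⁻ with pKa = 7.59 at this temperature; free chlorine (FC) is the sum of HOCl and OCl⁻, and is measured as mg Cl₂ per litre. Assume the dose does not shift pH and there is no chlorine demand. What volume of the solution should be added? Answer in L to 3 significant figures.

22.7 L

Volume: 2270 m³ = 2,270,000 L.
[OCl⁻]/[HOCl] = 10^(pH − pKa) = 10^(7.46 − 7.59) = 0.7413; fraction as HOCl = 1/(1 + 0.7413) = 0.5743.
Free chlorine required for 1.05 ppm HOCl: 1.05 / 0.5743 = 1.828 ppm.
FC to add: 1.828 − 0.6 = 1.228 mg/L as Cl₂.
Cl₂ equivalent: 1.228 mg/L × 2,270,000 L = 2788 g.
Product at 10.6% available Cl: 2788 / 0.106 = 26,310 g.
Volume: 26,310 g ÷ 1.16 g/mL = 22,680 mL.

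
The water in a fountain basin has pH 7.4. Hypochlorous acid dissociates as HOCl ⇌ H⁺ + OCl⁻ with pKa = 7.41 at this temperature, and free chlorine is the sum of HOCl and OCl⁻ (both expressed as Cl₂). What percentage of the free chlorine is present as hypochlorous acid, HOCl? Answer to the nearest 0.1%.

50.6%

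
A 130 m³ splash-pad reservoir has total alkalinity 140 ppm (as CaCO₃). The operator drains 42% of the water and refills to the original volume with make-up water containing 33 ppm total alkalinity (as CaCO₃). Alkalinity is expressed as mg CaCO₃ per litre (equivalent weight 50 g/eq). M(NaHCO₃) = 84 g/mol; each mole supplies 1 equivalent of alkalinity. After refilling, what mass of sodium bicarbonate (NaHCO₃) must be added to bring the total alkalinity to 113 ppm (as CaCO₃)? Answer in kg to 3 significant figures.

3.92 kg

Volume: 130 m³ = 130,000 L.
After draining 42% and refilling: 140 × 0.58 + 33 × 0.42 = 95.06 ppm.
Deficit to target: 113 − 95.06 = 17.94 mg/L.
As CaCO₃: 17.94 mg/L × 130,000 L = 2332 g; ÷ 50 g/eq ÷ 1 = 46.64 mol NaHCO₃.
Mass: 46.64 × 84 = 3918 g.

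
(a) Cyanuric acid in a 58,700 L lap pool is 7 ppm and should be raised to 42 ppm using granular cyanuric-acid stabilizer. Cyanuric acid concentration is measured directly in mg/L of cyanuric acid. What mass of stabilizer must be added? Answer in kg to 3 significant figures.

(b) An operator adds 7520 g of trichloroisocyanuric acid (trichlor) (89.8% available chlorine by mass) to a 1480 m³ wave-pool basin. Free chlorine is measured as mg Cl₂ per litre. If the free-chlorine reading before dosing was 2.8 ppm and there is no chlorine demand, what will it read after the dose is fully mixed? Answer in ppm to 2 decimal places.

(a) CYA to add: (42 − 7) = 35 mg/L × 58,700 L = 2054 g cyanuric acid.

(b) Volume: 1480 m³ = 1,480,000 L.
(b) Available chlorine delivered: 7520 g × 0.898 = 6753 g as Cl₂.
(b) Concentration rise: 6753 g / 1,480,000 L = 4.563 mg/L = 4.56 ppm.
(b) Final FC: 2.8 + 4.56 = 7.36 ppm.

(a) 2.05 kg; (b) 7.36 ppm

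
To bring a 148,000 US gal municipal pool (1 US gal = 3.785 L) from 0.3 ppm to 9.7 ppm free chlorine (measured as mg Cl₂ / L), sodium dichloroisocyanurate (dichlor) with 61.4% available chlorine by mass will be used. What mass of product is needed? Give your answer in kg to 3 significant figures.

8.58 kg

Volume: 148,000 US gal × 3.785 L/gal = 560,180 L.
Chlorine deficit: 9.7 − 0.3 = 9.4 ppm = 9.4 mg/L as Cl₂.
Cl₂ equivalent needed: 9.4 mg/L × 560,180 L = 5,266,000 mg = 5266 g.
Product at 61.4% available chlorine: 5266 / 0.614 = 8576 g.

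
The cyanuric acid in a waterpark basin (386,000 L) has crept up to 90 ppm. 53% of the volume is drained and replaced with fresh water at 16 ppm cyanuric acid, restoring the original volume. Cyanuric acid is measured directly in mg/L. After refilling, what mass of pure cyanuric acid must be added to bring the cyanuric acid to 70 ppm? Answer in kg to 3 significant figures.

7.42 kg

After draining 53% and refilling: 90 × 0.47 + 16 × 0.53 = 50.78 ppm.
Deficit to target: 70 − 50.78 = 19.22 mg/L.
Mass: 19.22 mg/L × 386,000 L = 7419 g cyanuric acid.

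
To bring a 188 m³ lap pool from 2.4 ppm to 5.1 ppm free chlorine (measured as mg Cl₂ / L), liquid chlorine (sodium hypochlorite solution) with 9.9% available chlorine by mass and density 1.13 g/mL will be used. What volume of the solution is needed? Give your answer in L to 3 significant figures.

4.54 L

Volume: 188 m³ = 188,000 L.
Chlorine deficit: 5.1 − 2.4 = 2.7 ppm = 2.7 mg/L as Cl₂.
Cl₂ equivalent needed: 2.7 mg/L × 188,000 L = 507,600 mg = 507.6 g.
Product at 9.9% available chlorine: 507.6 / 0.099 = 5127 g.
Volume at density 1.13 g/mL: 5127 g ÷ 1.13 g/mL = 4537 mL.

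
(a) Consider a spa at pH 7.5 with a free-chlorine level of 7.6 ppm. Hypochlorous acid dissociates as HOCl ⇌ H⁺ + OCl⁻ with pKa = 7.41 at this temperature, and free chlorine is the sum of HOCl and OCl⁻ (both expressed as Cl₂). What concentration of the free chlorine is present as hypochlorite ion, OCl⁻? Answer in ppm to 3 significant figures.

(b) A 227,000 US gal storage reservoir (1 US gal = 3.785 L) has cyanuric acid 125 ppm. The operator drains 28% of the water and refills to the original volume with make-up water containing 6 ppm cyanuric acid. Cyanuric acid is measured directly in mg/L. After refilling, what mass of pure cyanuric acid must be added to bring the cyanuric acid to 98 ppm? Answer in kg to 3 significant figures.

(a) 4.19 ppm; (b) 5.43 kg

(a) [OCl⁻]/[HOCl] = 10^(pH − pKa) = 10^(7.5 − 7.41) = 10^0.09 = 1.23.
(a) Fraction as HOCl = 1 / (1 + 1.23) = 0.4484.
(a) OCl⁻ = (1 − 0.4484) × 7.6 ppm = 4.192 ppm.

(b) Volume: 227,000 US gal × 3.785 L/gal = 859,195 L.
(b) After draining 28% and refilling: 125 × 0.72 + 6 × 0.28 = 91.68 ppm.
(b) Deficit to target: 98 − 91.68 = 6.32 mg/L.
(b) Mass: 6.32 mg/L × 859,195 L = 5430 g cyanuric acid.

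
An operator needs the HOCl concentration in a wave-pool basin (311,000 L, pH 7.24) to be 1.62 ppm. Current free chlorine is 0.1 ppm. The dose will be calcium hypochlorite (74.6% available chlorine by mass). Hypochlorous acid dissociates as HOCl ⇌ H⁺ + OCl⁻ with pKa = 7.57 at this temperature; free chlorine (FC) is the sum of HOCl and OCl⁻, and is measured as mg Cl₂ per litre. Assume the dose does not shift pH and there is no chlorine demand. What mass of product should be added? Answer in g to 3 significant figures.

950 g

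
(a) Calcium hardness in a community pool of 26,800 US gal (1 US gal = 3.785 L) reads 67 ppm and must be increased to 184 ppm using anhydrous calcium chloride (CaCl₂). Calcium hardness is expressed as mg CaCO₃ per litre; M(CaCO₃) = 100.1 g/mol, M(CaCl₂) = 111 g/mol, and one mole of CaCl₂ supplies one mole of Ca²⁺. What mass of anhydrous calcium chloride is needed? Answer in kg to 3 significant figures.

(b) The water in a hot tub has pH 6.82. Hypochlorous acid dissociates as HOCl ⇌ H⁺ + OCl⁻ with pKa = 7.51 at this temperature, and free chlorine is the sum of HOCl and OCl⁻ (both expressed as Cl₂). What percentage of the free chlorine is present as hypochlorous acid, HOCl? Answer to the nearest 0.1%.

(a) 13.2 kg; (b) 83.0%

(a) Volume: 26,800 US gal × 3.785 L/gal = 101,438 L.
(a) Hardness to add: (184 − 67) = 117 mg/L as CaCO₃ × 101,438 L = 11,870 g as CaCO₃.
(a) Moles of Ca²⁺ (1 mol Ca²⁺ ≡ 1 mol CaCO₃): 11,870 / 100.1 g/mol = 118.6 mol.
(a) Mass of CaCl₂: 118.6 × 111 = 13,160 g.

(b) [OCl⁻]/[HOCl] = 10^(pH − pKa) = 10^(6.82 − 7.51) = 10^-0.69 = 0.2042.
(b) Fraction as HOCl = 1 / (1 + 0.2042) = 0.8304.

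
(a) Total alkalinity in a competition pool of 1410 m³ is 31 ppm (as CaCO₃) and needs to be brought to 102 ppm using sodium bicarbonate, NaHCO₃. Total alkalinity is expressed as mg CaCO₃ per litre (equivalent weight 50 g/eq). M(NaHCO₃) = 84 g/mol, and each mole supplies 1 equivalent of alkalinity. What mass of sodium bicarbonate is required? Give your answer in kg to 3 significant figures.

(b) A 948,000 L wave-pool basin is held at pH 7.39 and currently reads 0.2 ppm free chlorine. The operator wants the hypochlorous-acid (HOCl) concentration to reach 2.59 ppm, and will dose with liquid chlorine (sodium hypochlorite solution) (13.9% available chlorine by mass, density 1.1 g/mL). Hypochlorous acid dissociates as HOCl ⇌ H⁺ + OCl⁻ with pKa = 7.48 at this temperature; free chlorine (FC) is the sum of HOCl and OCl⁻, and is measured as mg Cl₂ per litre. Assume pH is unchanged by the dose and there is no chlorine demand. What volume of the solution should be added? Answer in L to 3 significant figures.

(a) 168 kg; (b) 27.9 L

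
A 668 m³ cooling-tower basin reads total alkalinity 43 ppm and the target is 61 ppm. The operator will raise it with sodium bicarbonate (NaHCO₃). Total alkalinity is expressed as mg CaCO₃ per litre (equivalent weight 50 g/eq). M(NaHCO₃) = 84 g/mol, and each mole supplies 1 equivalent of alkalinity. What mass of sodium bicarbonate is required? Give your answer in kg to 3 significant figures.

20.2 kg

Volume: 668 m³ = 668,000 L.
Alkalinity to add: (61 − 43) = 18 mg/L as CaCO₃ × 668,000 L = 12,020 g as CaCO₃.
Equivalents: 12,020 g ÷ 50 g/eq = 240.5 eq.
NaHCO₃ supplies 1 eq per mole → 240.5 mol.
Mass: 240.5 mol × 84 g/mol = 20,200 g.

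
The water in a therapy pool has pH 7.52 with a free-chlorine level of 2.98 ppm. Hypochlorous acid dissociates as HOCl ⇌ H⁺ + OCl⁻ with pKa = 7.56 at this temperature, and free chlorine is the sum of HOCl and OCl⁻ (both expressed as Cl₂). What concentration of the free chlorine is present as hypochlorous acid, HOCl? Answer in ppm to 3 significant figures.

[OCl⁻]/[HOCl] = 10^(pH − pKa) = 10^(7.52 − 7.56) = 10^-0.04 = 0.912.
Fraction as HOCl = 1 / (1 + 0.912) = 0.523.
HOCl = 0.523 × 2.98 ppm = 1.559 ppm.

1.56 ppm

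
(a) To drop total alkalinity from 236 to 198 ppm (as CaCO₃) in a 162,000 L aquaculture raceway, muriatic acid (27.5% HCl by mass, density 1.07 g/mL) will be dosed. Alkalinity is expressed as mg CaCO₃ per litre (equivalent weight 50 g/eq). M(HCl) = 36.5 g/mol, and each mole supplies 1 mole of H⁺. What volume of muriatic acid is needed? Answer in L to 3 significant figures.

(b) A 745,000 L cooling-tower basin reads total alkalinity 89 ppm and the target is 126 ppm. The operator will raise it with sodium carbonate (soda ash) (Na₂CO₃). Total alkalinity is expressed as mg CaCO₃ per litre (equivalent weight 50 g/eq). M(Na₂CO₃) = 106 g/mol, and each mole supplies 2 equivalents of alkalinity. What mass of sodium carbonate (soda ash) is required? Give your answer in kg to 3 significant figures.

(a) Alkalinity to neutralize: (236 − 198) = 38 mg/L as CaCO₃ × 162,000 L = 6156 g as CaCO₃.
(a) Equivalents of H⁺ required: 6156 ÷ 50 g/eq = 123.1 eq = 123.1 mol HCl.
(a) Mass of HCl: 123.1 × 36.5 = 4494 g.
(a) Mass of 27.5% solution: 4494 / 0.275 = 16,340 g.
(a) Volume: 16,340 g ÷ 1.07 g/mL = 15,270 mL.

(b) Alkalinity to add: (126 − 89) = 37 mg/L as CaCO₃ × 745,000 L = 27,560 g as CaCO₃.
(b) Equivalents: 27,560 g ÷ 50 g/eq = 551.3 eq.
(b) Each mole of Na₂CO₃ supplies 2 eq, so 551.3 / 2 = 275.6 mol.
(b) Mass: 275.6 mol × 106 g/mol = 29,220 g.

(a) 15.3 L; (b) 29.2 kg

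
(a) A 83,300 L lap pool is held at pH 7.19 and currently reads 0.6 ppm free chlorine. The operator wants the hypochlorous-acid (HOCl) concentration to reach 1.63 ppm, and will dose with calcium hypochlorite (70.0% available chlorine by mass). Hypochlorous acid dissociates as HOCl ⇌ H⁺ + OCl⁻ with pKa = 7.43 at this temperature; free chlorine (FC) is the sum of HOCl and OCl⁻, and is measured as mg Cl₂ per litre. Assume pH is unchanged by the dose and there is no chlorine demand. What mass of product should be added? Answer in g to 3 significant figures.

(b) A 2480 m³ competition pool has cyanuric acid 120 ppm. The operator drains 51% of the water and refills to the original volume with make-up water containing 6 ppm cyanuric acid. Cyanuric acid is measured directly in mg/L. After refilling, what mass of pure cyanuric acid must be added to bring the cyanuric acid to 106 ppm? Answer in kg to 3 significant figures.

(a) 234 g; (b) 109 kg

(a) [OCl⁻]/[HOCl] = 10^(pH − pKa) = 10^(7.19 − 7.43) = 0.5754; fraction as HOCl = 1/(1 + 0.5754) = 0.6347.
(a) Free chlorine required for 1.63 ppm HOCl: 1.63 / 0.6347 = 2.568 ppm.
(a) FC to add: 2.568 − 0.6 = 1.968 mg/L as Cl₂.
(a) Cl₂ equivalent: 1.968 mg/L × 83,300 L = 163.9 g.
(a) Product at 70.0% available Cl: 163.9 / 0.7 = 234.2 g.

(b) Volume: 2480 m³ = 2,480,000 L.
(b) After draining 51% and refilling: 120 × 0.49 + 6 × 0.51 = 61.86 ppm.
(b) Deficit to target: 106 − 61.86 = 44.14 mg/L.
(b) Mass: 44.14 mg/L × 2,480,000 L = 109,500 g cyanuric acid.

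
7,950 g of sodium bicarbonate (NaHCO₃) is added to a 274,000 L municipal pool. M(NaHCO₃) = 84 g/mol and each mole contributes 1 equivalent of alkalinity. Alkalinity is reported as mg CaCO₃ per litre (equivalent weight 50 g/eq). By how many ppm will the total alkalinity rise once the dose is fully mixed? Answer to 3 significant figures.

17.3 ppm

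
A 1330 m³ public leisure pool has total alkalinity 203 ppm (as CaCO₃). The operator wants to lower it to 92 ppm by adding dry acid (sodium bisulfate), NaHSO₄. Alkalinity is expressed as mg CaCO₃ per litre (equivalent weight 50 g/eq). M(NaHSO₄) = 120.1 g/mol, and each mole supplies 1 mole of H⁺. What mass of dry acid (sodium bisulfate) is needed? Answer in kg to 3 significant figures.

Volume: 1330 m³ = 1,330,000 L.
Alkalinity to neutralize: (203 − 92) = 111 mg/L as CaCO₃ × 1,330,000 L = 147,600 g as CaCO₃.
Equivalents of H⁺ required: 147,600 ÷ 50 g/eq = 2953 eq = 2953 mol NaHSO₄.
Mass of NaHSO₄: 2953 × 120.1 = 354,600 g.

355 kg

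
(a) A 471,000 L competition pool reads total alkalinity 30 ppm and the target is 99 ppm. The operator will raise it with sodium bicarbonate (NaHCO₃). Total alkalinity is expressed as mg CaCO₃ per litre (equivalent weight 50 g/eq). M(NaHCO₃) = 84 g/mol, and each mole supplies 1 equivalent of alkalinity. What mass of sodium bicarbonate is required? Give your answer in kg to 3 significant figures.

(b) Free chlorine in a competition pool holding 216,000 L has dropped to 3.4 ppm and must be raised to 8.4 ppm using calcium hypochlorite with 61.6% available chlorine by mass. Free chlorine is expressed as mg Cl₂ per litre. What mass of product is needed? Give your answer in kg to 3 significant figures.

(a) Alkalinity to add: (99 − 30) = 69 mg/L as CaCO₃ × 471,000 L = 32,500 g as CaCO₃.
(a) Equivalents: 32,500 g ÷ 50 g/eq = 650 eq.
(a) NaHCO₃ supplies 1 eq per mole → 650 mol.
(a) Mass: 650 mol × 84 g/mol = 54,600 g.

(b) Chlorine deficit: 8.4 − 3.4 = 5 ppm = 5 mg/L as Cl₂.
(b) Cl₂ equivalent needed: 5 mg/L × 216,000 L = 1,080,000 mg = 1080 g.
(b) Product at 61.6% available chlorine: 1080 / 0.616 = 1753 g.

(a) 54.6 kg; (b) 1.75 kg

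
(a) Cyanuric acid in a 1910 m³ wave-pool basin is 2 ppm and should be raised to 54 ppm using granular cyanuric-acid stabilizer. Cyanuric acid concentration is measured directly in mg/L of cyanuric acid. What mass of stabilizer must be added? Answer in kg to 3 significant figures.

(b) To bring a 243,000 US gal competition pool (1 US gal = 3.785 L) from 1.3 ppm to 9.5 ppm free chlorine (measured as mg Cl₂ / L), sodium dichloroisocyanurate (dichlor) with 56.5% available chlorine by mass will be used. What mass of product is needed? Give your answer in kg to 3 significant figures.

(a) 99.3 kg; (b) 13.3 kg

(a) Volume: 1910 m³ = 1,910,000 L.
(a) CYA to add: (54 − 2) = 52 mg/L × 1,910,000 L = 99,320 g cyanuric acid.

(b) Volume: 243,000 US gal × 3.785 L/gal = 919,755 L.
(b) Chlorine deficit: 9.5 − 1.3 = 8.2 ppm = 8.2 mg/L as Cl₂.
(b) Cl₂ equivalent needed: 8.2 mg/L × 919,755 L = 7,542,000 mg = 7542 g.
(b) Product at 56.5% available chlorine: 7542 / 0.565 = 13,350 g.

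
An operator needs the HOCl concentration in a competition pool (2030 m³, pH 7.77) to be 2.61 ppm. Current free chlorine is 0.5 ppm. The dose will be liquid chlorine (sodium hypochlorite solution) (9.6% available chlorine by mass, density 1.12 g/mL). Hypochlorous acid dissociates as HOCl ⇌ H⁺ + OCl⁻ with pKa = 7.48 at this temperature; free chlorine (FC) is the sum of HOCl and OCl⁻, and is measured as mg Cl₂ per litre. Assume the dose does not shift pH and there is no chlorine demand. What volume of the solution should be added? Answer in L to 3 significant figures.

Volume: 2030 m³ = 2,030,000 L.
[OCl⁻]/[HOCl] = 10^(pH − pKa) = 10^(7.77 − 7.48) = 1.95; fraction as HOCl = 1/(1 + 1.95) = 0.339.
Free chlorine required for 2.61 ppm HOCl: 2.61 / 0.339 = 7.699 ppm.
FC to add: 7.699 − 0.5 = 7.199 mg/L as Cl₂.
Cl₂ equivalent: 7.199 mg/L × 2,030,000 L = 14,610 g.
Product at 9.6% available Cl: 14,610 / 0.096 = 152,200 g.
Volume: 152,200 g ÷ 1.12 g/mL = 135,900 mL.

136 L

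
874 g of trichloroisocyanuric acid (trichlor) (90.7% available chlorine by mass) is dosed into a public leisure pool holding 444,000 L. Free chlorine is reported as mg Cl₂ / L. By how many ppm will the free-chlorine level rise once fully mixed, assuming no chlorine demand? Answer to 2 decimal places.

1.79 ppm

Available chlorine delivered: 874 g × 0.907 = 792.7 g as Cl₂.
Concentration rise: 792.7 g / 444,000 L = 1.785 mg/L = 1.79 ppm.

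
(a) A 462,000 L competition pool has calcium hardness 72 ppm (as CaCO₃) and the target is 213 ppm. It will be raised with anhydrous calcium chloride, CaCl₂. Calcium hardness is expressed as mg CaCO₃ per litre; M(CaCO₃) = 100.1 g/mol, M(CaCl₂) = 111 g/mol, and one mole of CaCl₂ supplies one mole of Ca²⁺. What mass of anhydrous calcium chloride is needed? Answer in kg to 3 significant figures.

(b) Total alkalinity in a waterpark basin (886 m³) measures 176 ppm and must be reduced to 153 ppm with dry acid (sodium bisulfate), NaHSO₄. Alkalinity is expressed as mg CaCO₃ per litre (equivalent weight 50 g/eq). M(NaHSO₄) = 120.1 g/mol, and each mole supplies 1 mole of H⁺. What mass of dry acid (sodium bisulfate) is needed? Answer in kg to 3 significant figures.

(a) 72.2 kg; (b) 48.9 kg

(a) Hardness to add: (213 − 72) = 141 mg/L as CaCO₃ × 462,000 L = 65,140 g as CaCO₃.
(a) Moles of Ca²⁺ (1 mol Ca²⁺ ≡ 1 mol CaCO₃): 65,140 / 100.1 g/mol = 650.8 mol.
(a) Mass of CaCl₂: 650.8 × 111 = 72,240 g.

(b) Volume: 886 m³ = 886,000 L.
(b) Alkalinity to neutralize: (176 − 153) = 23 mg/L as CaCO₃ × 886,000 L = 20,380 g as CaCO₃.
(b) Equivalents of H⁺ required: 20,380 ÷ 50 g/eq = 407.6 eq = 407.6 mol NaHSO₄.
(b) Mass of NaHSO₄: 407.6 × 120.1 = 48,950 g.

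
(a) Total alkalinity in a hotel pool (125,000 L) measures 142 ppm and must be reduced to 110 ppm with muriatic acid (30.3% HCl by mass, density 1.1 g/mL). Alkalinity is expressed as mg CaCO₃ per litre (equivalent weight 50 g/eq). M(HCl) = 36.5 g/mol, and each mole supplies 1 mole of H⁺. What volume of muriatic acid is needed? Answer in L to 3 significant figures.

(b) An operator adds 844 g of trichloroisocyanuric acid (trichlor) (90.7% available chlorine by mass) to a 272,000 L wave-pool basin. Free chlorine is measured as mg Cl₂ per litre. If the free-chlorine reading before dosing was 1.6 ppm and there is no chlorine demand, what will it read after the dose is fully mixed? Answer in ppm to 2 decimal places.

(a) 8.76 L; (b) 4.41 ppm

(a) Alkalinity to neutralize: (142 − 110) = 32 mg/L as CaCO₃ × 125,000 L = 4000 g as CaCO₃.
(a) Equivalents of H⁺ required: 4000 ÷ 50 g/eq = 80 eq = 80 mol HCl.
(a) Mass of HCl: 80 × 36.5 = 2920 g.
(a) Mass of 30.3% solution: 2920 / 0.303 = 9637 g.
(a) Volume: 9637 g ÷ 1.1 g/mL = 8761 mL.

(b) Available chlorine delivered: 844 g × 0.907 = 765.5 g as Cl₂.
(b) Concentration rise: 765.5 g / 272,000 L = 2.814 mg/L = 2.81 ppm.
(b) Final FC: 1.6 + 2.81 = 4.41 ppm.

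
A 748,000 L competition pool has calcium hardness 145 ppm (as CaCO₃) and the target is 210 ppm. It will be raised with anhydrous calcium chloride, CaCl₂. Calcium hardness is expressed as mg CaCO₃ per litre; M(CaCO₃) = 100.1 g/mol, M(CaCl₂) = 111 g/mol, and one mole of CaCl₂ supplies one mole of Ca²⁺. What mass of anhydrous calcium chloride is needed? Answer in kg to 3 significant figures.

53.9 kg

Hardness to add: (210 − 145) = 65 mg/L as CaCO₃ × 748,000 L = 48,620 g as CaCO₃.
Moles of Ca²⁺ (1 mol Ca²⁺ ≡ 1 mol CaCO₃): 48,620 / 100.1 g/mol = 485.7 mol.
Mass of CaCl₂: 485.7 × 111 = 53,910 g.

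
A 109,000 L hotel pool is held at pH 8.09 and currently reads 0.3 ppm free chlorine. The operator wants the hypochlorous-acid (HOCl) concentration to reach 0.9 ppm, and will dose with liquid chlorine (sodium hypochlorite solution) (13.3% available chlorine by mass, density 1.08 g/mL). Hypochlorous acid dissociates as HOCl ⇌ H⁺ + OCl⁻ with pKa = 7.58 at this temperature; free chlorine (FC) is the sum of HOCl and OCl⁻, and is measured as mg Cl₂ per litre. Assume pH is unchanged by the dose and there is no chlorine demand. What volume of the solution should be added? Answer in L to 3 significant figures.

[OCl⁻]/[HOCl] = 10^(pH − pKa) = 10^(8.09 − 7.58) = 3.236; fraction as HOCl = 1/(1 + 3.236) = 0.2361.
Free chlorine required for 0.9 ppm HOCl: 0.9 / 0.2361 = 3.812 ppm.
FC to add: 3.812 − 0.3 = 3.512 mg/L as Cl₂.
Cl₂ equivalent: 3.512 mg/L × 109,000 L = 382.8 g.
Product at 13.3% available Cl: 382.8 / 0.133 = 2879 g.
Volume: 2879 g ÷ 1.08 g/mL = 2665 mL.

2.67 L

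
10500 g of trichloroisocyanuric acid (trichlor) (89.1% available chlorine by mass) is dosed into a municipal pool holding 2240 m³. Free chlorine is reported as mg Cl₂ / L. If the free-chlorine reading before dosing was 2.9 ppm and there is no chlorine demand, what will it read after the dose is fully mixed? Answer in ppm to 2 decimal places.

7.08 ppm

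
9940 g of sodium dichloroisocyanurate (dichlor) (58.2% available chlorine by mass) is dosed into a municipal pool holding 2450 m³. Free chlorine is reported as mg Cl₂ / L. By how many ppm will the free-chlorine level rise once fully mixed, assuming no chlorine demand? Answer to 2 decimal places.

2.36 ppm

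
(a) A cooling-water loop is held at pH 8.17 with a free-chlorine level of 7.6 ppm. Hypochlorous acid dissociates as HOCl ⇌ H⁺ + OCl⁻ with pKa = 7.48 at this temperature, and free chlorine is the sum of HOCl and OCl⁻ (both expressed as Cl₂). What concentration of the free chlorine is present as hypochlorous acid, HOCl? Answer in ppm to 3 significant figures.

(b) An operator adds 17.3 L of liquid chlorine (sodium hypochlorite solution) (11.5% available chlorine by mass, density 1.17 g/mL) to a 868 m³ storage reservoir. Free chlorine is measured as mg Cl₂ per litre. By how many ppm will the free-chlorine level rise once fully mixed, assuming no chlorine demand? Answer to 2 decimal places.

(a) 1.29 ppm; (b) 2.68 ppm

(a) [OCl⁻]/[HOCl] = 10^(pH − pKa) = 10^(8.17 − 7.48) = 10^0.69 = 4.898.
(a) Fraction as HOCl = 1 / (1 + 4.898) = 0.1696.
(a) HOCl = 0.1696 × 7.6 ppm = 1.289 ppm.

(b) Volume: 868 m³ = 868,000 L.
(b) Mass of solution: 17.3 L × 1000 mL/L × 1.17 g/mL = 20,240 g.
(b) Available chlorine delivered: 20,240 g × 0.115 = 2328 g as Cl₂.
(b) Concentration rise: 2328 g / 868,000 L = 2.682 mg/L = 2.68 ppm.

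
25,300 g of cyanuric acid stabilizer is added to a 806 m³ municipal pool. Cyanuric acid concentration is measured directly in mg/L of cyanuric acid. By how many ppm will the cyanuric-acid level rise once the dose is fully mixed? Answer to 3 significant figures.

Volume: 806 m³ = 806,000 L.
Rise: 25,300 g / 806,000 L × 1000 = 31.39 mg/L.

31.4 ppm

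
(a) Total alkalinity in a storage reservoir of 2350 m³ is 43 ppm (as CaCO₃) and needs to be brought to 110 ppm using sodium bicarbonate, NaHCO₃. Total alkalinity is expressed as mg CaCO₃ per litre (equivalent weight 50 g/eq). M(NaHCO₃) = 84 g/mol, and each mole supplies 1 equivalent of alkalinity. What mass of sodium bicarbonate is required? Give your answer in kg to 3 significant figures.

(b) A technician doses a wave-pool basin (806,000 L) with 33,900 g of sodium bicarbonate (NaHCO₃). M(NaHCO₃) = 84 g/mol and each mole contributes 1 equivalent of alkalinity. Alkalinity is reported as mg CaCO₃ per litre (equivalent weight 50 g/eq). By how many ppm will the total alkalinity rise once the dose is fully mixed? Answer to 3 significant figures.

(a) 265 kg; (b) 25.0 ppm

(a) Volume: 2350 m³ = 2,350,000 L.
(a) Alkalinity to add: (110 − 43) = 67 mg/L as CaCO₃ × 2,350,000 L = 157,400 g as CaCO₃.
(a) Equivalents: 157,400 g ÷ 50 g/eq = 3149 eq.
(a) NaHCO₃ supplies 1 eq per mole → 3149 mol.
(a) Mass: 3149 mol × 84 g/mol = 264,500 g.

(b) Moles of NaHCO₃: 33,900 g ÷ 84 g/mol = 403.6 mol → 403.6 eq of alkalinity.
(b) As CaCO₃: 403.6 eq × 50 g/eq = 20,180 g.
(b) Rise: 20,180 g / 806,000 L × 1000 = 25.04 mg/L.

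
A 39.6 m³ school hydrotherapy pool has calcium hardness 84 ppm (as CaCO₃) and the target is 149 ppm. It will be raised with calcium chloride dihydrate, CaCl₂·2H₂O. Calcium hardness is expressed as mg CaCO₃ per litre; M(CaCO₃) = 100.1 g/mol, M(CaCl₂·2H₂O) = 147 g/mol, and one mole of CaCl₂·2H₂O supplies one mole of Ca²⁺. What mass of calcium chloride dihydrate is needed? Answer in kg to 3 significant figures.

3.78 kg

Volume: 39.6 m³ = 39,600 L.
Hardness to add: (149 − 84) = 65 mg/L as CaCO₃ × 39,600 L = 2574 g as CaCO₃.
Moles of Ca²⁺ (1 mol Ca²⁺ ≡ 1 mol CaCO₃): 2574 / 100.1 g/mol = 25.71 mol.
Mass of CaCl₂·2H₂O: 25.71 × 147 = 3780 g.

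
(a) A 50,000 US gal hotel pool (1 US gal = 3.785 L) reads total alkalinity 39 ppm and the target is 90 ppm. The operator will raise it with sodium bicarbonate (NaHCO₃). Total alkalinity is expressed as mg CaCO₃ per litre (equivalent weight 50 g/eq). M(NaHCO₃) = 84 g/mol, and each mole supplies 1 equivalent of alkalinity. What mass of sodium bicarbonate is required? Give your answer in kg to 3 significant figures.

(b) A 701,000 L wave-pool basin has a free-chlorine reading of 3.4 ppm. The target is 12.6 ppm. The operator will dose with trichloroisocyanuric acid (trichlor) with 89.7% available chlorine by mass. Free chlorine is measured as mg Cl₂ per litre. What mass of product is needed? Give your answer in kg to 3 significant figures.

(a) Volume: 50,000 US gal × 3.785 L/gal = 189,250 L.
(a) Alkalinity to add: (90 − 39) = 51 mg/L as CaCO₃ × 189,250 L = 9652 g as CaCO₃.
(a) Equivalents: 9652 g ÷ 50 g/eq = 193 eq.
(a) NaHCO₃ supplies 1 eq per mole → 193 mol.
(a) Mass: 193 mol × 84 g/mol = 16,210 g.

(b) Chlorine deficit: 12.6 − 3.4 = 9.2 ppm = 9.2 mg/L as Cl₂.
(b) Cl₂ equivalent needed: 9.2 mg/L × 701,000 L = 6,449,000 mg = 6449 g.
(b) Product at 89.7% available chlorine: 6449 / 0.897 = 7190 g.

(a) 16.2 kg; (b) 7.19 kg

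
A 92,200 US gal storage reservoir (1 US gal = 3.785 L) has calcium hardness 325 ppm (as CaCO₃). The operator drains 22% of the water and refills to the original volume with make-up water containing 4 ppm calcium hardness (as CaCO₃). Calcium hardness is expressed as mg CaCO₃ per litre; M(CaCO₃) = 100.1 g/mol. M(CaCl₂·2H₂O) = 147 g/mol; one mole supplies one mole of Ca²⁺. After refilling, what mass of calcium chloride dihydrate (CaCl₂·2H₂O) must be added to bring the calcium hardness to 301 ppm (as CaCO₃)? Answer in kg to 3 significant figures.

23.9 kg

Volume: 92,200 US gal × 3.785 L/gal = 348,977 L.
After draining 22% and refilling: 325 × 0.78 + 4 × 0.22 = 254.38 ppm.
Deficit to target: 301 − 254.38 = 46.62 mg/L.
As CaCO₃: 46.62 mg/L × 348,977 L = 16,270 g; ÷ 100.1 = 162.5 mol Ca²⁺.
Mass: 162.5 × 147 = 23,890 g.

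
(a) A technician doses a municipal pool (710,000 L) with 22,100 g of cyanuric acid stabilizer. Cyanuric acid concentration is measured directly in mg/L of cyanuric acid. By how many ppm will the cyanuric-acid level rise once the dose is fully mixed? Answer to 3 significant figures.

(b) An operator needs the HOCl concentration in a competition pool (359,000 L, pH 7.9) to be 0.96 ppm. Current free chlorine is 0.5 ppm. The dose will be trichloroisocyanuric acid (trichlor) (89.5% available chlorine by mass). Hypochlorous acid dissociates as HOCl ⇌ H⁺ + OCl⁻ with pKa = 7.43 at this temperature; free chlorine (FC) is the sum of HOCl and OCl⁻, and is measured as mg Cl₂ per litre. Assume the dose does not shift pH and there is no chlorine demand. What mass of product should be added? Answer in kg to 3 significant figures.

(a) 31.1 ppm; (b) 1.32 kg

(a) Rise: 22,100 g / 710,000 L × 1000 = 31.13 mg/L.

(b) [OCl⁻]/[HOCl] = 10^(pH − pKa) = 10^(7.9 − 7.43) = 2.951; fraction as HOCl = 1/(1 + 2.951) = 0.2531.
(b) Free chlorine required for 0.96 ppm HOCl: 0.96 / 0.2531 = 3.793 ppm.
(b) FC to add: 3.793 − 0.5 = 3.293 mg/L as Cl₂.
(b) Cl₂ equivalent: 3.293 mg/L × 359,000 L = 1182 g.
(b) Product at 89.5% available Cl: 1182 / 0.895 = 1321 g.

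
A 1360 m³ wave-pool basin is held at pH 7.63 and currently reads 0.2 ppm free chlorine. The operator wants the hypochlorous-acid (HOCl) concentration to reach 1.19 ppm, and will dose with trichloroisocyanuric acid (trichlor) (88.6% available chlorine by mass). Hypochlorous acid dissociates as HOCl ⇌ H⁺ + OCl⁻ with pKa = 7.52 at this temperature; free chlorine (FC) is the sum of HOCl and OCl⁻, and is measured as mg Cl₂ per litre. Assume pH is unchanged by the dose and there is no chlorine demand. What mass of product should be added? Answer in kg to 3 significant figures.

3.87 kg

Volume: 1360 m³ = 1,360,000 L.
[OCl⁻]/[HOCl] = 10^(pH − pKa) = 10^(7.63 − 7.52) = 1.288; fraction as HOCl = 1/(1 + 1.288) = 0.437.
Free chlorine required for 1.19 ppm HOCl: 1.19 / 0.437 = 2.723 ppm.
FC to add: 2.723 − 0.2 = 2.523 mg/L as Cl₂.
Cl₂ equivalent: 2.523 mg/L × 1,360,000 L = 3431 g.
Product at 88.6% available Cl: 3431 / 0.886 = 3873 g.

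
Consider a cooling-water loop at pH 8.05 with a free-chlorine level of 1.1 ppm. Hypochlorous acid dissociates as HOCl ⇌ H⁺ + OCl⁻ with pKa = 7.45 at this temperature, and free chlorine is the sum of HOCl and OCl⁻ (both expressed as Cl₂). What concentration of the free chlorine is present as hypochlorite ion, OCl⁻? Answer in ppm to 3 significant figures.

0.879 ppm

[OCl⁻]/[HOCl] = 10^(pH − pKa) = 10^(8.05 − 7.45) = 10^0.60 = 3.981.
Fraction as HOCl = 1 / (1 + 3.981) = 0.2008.
OCl⁻ = (1 − 0.2008) × 1.1 ppm = 0.8792 ppm.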